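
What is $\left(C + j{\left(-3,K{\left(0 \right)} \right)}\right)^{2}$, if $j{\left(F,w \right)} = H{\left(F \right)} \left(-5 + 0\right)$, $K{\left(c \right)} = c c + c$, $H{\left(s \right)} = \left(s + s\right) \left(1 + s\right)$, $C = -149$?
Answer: $43681$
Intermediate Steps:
$H{\left(s \right)} = 2 s \left(1 + s\right)$
$K{\left(c \right)} = c + c^{2}$ ($K{\left(c \right)} = c^{2} + c = c + c^{2}$)
$j{\left(F,w \right)} = - 10 F \left(1 + F\right)$ ($j{\left(F,w \right)} = 2 F \left(1 + F\right) \left(-5 + 0\right) = 2 F \left(1 + F\right) \left(-5\right) = - 10 F \left(1 + F\right)$)
$\left(C + j{\left(-3,K{\left(0 \right)} \right)}\right)^{2} = \left(-149 - - 30 \left(1 - 3\right)\right)^{2} = \left(-149 - \left(-30\right) \left(-2\right)\right)^{2} = \left(-149 - 60\right)^{2} = \left(-209\right)^{2} = 43681$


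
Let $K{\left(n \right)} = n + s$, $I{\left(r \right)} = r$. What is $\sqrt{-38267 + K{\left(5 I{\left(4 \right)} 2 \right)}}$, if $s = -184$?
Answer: $i \sqrt{38411} \approx 195.99 i$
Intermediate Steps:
$K{\left(n \right)} = -184 + n$ ($K{\left(n \right)} = n - 184 = -184 + n$)
$\sqrt{-38267 + K{\left(5 I{\left(4 \right)} 2 \right)}} = \sqrt{-38267 - \left(184 - 5 \cdot 4 \cdot 2\right)} = \sqrt{-38267 + \left(-184 + 20 \cdot 2\right)} = \sqrt{-38267 + \left(-184 + 40\right)} = \sqrt{-38267 - 144} = \sqrt{-38411} = i \sqrt{38411}$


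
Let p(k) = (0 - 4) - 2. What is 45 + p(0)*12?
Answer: -27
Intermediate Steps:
p(k) = -6 (p(k) = -4 - 2 = -6)
45 + p(0)*12 = 45 - 6*12 = 45 - 72 = -27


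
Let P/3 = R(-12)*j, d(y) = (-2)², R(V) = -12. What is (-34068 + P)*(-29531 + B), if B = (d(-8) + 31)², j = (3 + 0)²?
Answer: 973499952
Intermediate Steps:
d(y) = 4
j = 9 (j = 3² = 9)
P = -324 (P = 3*(-12*9) = 3*(-108) = -324)
B = 1225 (B = (4 + 31)² = 35² = 1225)
(-34068 + P)*(-29531 + B) = (-34068 - 324)*(-29531 + 1225) = -34392*(-28306) = 973499952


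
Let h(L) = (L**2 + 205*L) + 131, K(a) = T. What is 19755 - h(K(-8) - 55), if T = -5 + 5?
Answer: 27874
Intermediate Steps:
T = 0
K(a) = 0
h(L) = 131 + L**2 + 205*L
19755 - h(K(-8) - 55) = 19755 - (131 + (0 - 55)**2 + 205*(0 - 55)) = 19755 - (131 + (-55)**2 + 205*(-55)) = 19755 - (131 + 3025 - 11275) = 19755 - 1*(-8119) = 19755 + 8119 = 27874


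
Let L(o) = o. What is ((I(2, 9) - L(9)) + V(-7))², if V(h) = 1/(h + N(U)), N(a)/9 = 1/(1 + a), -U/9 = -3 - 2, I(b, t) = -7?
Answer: 25542916/97969 ≈ 260.72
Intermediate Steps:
U = 45 (U = -9*(-3 - 2) = -9*(-5) = 45)
N(a) = 9/(1 + a)
V(h) = 1/(9/46 + h) (V(h) = 1/(h + 9/(1 + 45)) = 1/(h + 9/46) = 1/(9/46 + h))
((I(2, 9) - L(9)) + V(-7))² = ((-7 - 1*9) + 46/(9 + 46*(-7)))² = ((-7 - 9) + 46/(9 - 322))² = (-16 + 46/(-313))² = (-16 + 46*(-1/313))² = (-16 - 46/313)² = (-5054/313)² = 25542916/97969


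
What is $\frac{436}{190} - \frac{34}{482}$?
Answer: $\frac{50923}{22895} \approx 2.2242$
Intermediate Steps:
$\frac{436}{190} - \frac{34}{482} = 436 \cdot \frac{1}{190} - \frac{17}{241} = \frac{218}{95} - \frac{17}{241} = \frac{50923}{22895}$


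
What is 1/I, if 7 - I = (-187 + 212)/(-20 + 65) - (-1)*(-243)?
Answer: 9/2245 ≈ 0.0040089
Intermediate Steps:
I = 2245/9 (I = 7 - ((-187 + 212)/(-20 + 65) - (-1)*(-243)) = 7 - (25/45 - 1*243) = 7 - (25*(1/45) - 243) = 7 - (5/9 - 243) = 7 - 1*(-2182/9) = 7 + 2182/9 = 2245/9 ≈ 249.44)
1/I = 1/(2245/9) = 9/2245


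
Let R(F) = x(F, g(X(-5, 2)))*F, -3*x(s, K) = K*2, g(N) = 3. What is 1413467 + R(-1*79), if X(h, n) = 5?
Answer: 1413625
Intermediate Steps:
x(s, K) = -2*K/3 (x(s, K) = -K*2/3 = -2*K/3)
R(F) = -2*F (R(F) = (-⅔*3)*F = -2*F)
1413467 + R(-1*79) = 1413467 - (-2)*79 = 1413467 - 2*(-79) = 1413467 + 158 = 1413625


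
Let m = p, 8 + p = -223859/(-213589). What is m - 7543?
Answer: -1612586680/213589 ≈ -7550.0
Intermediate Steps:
p = -1484853/213589 (p = -8 - 223859/(-213589) = -8 - 223859*(-1/213589) = -8 + 223859/213589 = -1484853/213589 ≈ -6.9519)
m = -1484853/213589 ≈ -6.9519
m - 7543 = -1484853/213589 - 7543 = -1612586680/213589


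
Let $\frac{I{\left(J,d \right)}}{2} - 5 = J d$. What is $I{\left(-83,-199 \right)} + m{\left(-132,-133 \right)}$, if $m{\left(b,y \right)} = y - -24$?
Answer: $32935$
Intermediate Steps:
$m{\left(b,y \right)} = 24 + y$ ($m{\left(b,y \right)} = y + 24 = 24 + y$)
$I{\left(J,d \right)} = 10 + 2 J d$
$I{\left(-83,-199 \right)} + m{\left(-132,-133 \right)} = \left(10 + 2 \left(-83\right) \left(-199\right)\right) + \left(24 - 133\right) = \left(10 + 33034\right) - 109 = 33044 - 109 = 32935$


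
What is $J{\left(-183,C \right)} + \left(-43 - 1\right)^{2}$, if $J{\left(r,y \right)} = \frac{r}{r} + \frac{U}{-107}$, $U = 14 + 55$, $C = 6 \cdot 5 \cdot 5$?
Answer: $\frac{207190}{107} \approx 1936.4$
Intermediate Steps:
$C = 150$ ($C = 30 \cdot 5 = 150$)
$U = 69$
$J{\left(r,y \right)} = \frac{38}{107}$ ($J{\left(r,y \right)} = \frac{r}{r} + \frac{69}{-107} = 1 + 69 \left(- \frac{1}{107}\right) = 1 - \frac{69}{107} = \frac{38}{107}$)
$J{\left(-183,C \right)} + \left(-43 - 1\right)^{2} = \frac{38}{107} + \left(-43 - 1\right)^{2} = \frac{38}{107} + \left(-44\right)^{2} = \frac{38}{107} + 1936 = \frac{207190}{107}$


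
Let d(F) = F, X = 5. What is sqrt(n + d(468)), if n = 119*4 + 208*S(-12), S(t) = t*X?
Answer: 4*I*sqrt(721) ≈ 107.41*I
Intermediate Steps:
S(t) = 5*t (S(t) = t*5 = 5*t)
n = -12004 (n = 119*4 + 208*(5*(-12)) = 476 + 208*(-60) = 476 - 12480 = -12004)
sqrt(n + d(468)) = sqrt(-12004 + 468) = sqrt(-11536) = 4*I*sqrt(721)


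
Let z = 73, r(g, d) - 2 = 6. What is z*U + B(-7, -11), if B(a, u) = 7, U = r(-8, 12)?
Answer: 591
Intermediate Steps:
r(g, d) = 8 (r(g, d) = 2 + 6 = 8)
U = 8
z*U + B(-7, -11) = 73*8 + 7 = 584 + 7 = 591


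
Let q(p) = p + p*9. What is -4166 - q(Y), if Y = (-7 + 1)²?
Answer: -4526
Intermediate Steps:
Y = 36 (Y = (-6)² = 36)
q(p) = 10*p (q(p) = p + 9*p = 10*p)
-4166 - q(Y) = -4166 - 10*36 = -4166 - 1*360 = -4166 - 360 = -4526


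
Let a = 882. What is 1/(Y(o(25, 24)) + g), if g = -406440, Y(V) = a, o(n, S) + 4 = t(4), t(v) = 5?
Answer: -1/405558 ≈ -2.4657e-6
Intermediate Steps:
o(n, S) = 1 (o(n, S) = -4 + 5 = 1)
Y(V) = 882
1/(Y(o(25, 24)) + g) = 1/(882 - 406440) = 1/(-405558) = -1/405558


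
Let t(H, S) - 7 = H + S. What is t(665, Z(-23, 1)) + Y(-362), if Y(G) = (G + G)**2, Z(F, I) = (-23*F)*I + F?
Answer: 525354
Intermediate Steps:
Z(F, I) = F - 23*F*I (Z(F, I) = -23*F*I + F = F - 23*F*I)
Y(G) = 4*G**2 (Y(G) = (2*G)**2 = 4*G**2)
t(H, S) = 7 + H + S (t(H, S) = 7 + (H + S) = 7 + H + S)
t(665, Z(-23, 1)) + Y(-362) = (7 + 665 - 23*(1 - 23*1)) + 4*(-362)**2 = (7 + 665 - 23*(1 - 23)) + 4*131044 = (7 + 665 - 23*(-22)) + 524176 = (7 + 665 + 506) + 524176 = 1178 + 524176 = 525354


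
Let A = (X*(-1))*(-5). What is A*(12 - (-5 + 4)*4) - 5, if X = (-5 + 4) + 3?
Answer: 155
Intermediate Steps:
X = 2 (X = -1 + 3 = 2)
A = 10 (A = (2*(-1))*(-5) = -2*(-5) = 10)
A*(12 - (-5 + 4)*4) - 5 = 10*(12 - (-5 + 4)*4) - 5 = 10*(12 - (-1)*4) - 5 = 10*(12 - 1*(-4)) - 5 = 10*(12 + 4) - 5 = 10*16 - 5 = 160 - 5 = 155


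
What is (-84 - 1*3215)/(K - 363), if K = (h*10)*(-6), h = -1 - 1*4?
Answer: 3299/63 ≈ 52.365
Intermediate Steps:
h = -5 (h = -1 - 4 = -5)
K = 300 (K = -5*10*(-6) = -50*(-6) = 300)
(-84 - 1*3215)/(K - 363) = (-84 - 1*3215)/(300 - 363) = (-84 - 3215)/(-63) = -3299*(-1/63) = 3299/63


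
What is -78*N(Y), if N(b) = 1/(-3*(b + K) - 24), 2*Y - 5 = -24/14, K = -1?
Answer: 364/121 ≈ 3.0083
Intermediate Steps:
Y = 23/14 (Y = 5/2 + (-24/14)/2 = 5/2 + (-24*1/14)/2 = 5/2 + (½)*(-12/7) = 5/2 - 6/7 = 23/14 ≈ 1.6429)
N(b) = 1/(-21 - 3*b) (N(b) = 1/(-3*(b - 1) - 24) = 1/(-3*(-1 + b) - 24) = 1/((3 - 3*b) - 24) = 1/(-21 - 3*b))
-78*N(Y) = -(-78)/(21 + 3*(23/14)) = -(-78)/(21 + 69/14) = -(-78)/363/14 = -(-78)*14/363 = -78*(-14/363) = 364/121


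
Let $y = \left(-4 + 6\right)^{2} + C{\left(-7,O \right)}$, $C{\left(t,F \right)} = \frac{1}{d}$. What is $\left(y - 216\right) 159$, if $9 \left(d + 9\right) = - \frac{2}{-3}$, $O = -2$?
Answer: $- \frac{8127921}{241} \approx -33726.0$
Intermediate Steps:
$d = - \frac{241}{27}$ ($d = -9 + \frac{\left(-2\right) \frac{1}{-3}}{9} = -9 + \frac{\left(-2\right) \left(- \frac{1}{3}\right)}{9} = -9 + \frac{1}{9} \cdot \frac{2}{3} = -9 + \frac{2}{27} = - \frac{241}{27} \approx -8.9259$)
$C{\left(t,F \right)} = - \frac{27}{241}$ ($C{\left(t,F \right)} = \frac{1}{- \frac{241}{27}} = - \frac{27}{241}$)
$y = \frac{937}{241}$ ($y = \left(-4 + 6\right)^{2} - \frac{27}{241} = 2^{2} - \frac{27}{241} = 4 - \frac{27}{241} = \frac{937}{241} \approx 3.888$)
$\left(y - 216\right) 159 = \left(\frac{937}{241} - 216\right) 159 = \left(- \frac{51119}{241}\right) 159 = - \frac{8127921}{241}$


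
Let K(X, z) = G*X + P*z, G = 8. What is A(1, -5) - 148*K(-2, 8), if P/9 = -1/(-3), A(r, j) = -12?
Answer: -1196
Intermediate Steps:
P = 3 (P = 9*(-1/(-3)) = 9*(-1*(-⅓)) = 9*(⅓) = 3)
K(X, z) = 3*z + 8*X (K(X, z) = 8*X + 3*z = 3*z + 8*X)
A(1, -5) - 148*K(-2, 8) = -12 - 148*(3*8 + 8*(-2)) = -12 - 148*(24 - 16) = -12 - 148*8 = -12 - 1184 = -1196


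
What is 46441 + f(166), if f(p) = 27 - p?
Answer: 46302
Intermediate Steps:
46441 + f(166) = 46441 + (27 - 1*166) = 46441 + (27 - 166) = 46441 - 139 = 46302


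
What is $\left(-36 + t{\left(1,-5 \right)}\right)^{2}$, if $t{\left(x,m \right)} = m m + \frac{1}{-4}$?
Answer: $\frac{2025}{16} \approx 126.56$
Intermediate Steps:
$t{\left(x,m \right)} = - \frac{1}{4} + m^{2}$ ($t{\left(x,m \right)} = m^{2} - \frac{1}{4} = - \frac{1}{4} + m^{2}$)
$\left(-36 + t{\left(1,-5 \right)}\right)^{2} = \left(-36 - \left(\frac{1}{4} - \left(-5\right)^{2}\right)\right)^{2} = \left(-36 + \left(- \frac{1}{4} + 25\right)\right)^{2} = \left(-36 + \frac{99}{4}\right)^{2} = \left(- \frac{45}{4}\right)^{2} = \frac{2025}{16}$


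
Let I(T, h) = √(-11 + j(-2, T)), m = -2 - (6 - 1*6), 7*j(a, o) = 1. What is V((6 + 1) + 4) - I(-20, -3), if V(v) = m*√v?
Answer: -2*√11 - 2*I*√133/7 ≈ -6.6332 - 3.295*I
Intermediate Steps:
j(a, o) = ⅐ (j(a, o) = (⅐)*1 = ⅐)
m = -2 (m = -2 - (6 - 6) = -2 - 1*0 = -2 + 0 = -2)
I(T, h) = 2*I*√133/7 (I(T, h) = √(-11 + ⅐) = √(-76/7) = 2*I*√133/7)
V(v) = -2*√v
V((6 + 1) + 4) - I(-20, -3) = -2*√((6 + 1) + 4) - 2*I*√133/7 = -2*√(7 + 4) - 2*I*√133/7 = -2*√11 - 2*I*√133/7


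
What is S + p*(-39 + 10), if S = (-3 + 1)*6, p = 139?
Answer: -4043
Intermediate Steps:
S = -12 (S = -2*6 = -12)
S + p*(-39 + 10) = -12 + 139*(-39 + 10) = -12 + 139*(-29) = -12 - 4031 = -4043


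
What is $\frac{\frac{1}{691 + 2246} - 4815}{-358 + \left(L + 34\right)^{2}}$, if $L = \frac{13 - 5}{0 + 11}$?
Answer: $- \frac{77779097}{13697901} \approx -5.6782$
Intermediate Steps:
$L = \frac{8}{11} \approx 0.72727$
$\frac{\frac{1}{691 + 2246} - 4815}{-358 + \left(L + 34\right)^{2}} = \frac{\frac{1}{691 + 2246} - 4815}{-358 + \left(\frac{8}{11} + 34\right)^{2}} = \frac{\frac{1}{2937} - 4815}{-358 + \left(\frac{382}{11}\right)^{2}} = \frac{\frac{1}{2937} - 4815}{-358 + \frac{145924}{121}} = - \frac{14141654}{2937 \cdot \frac{102606}{121}} = \left(- \frac{14141654}{2937}\right) \frac{121}{102606} = - \frac{77779097}{13697901}$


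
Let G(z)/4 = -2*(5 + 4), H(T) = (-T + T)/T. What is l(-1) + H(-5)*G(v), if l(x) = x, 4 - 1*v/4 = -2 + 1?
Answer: -1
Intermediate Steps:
v = 20 (v = 16 - 4*(-2 + 1) = 16 - 4*(-1) = 16 + 4 = 20)
H(T) = 0 (H(T) = 0/T = 0)
G(z) = -72 (G(z) = 4*(-2*(5 + 4)) = 4*(-2*9) = 4*(-18) = -72)
l(-1) + H(-5)*G(v) = -1 + 0*(-72) = -1 + 0 = -1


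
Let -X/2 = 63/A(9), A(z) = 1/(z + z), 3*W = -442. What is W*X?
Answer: 334152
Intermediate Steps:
W = -442/3 (W = (⅓)*(-442) = -442/3 ≈ -147.33)
A(z) = 1/(2*z)
X = -2268 (X = -126/((½)/9) = -126/((½)*(⅑)) = -126/1/18 = -126*18 = -2*1134 = -2268)
W*X = -442/3*(-2268) = 334152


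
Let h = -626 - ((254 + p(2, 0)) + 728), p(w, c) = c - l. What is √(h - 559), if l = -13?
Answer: 2*I*√545 ≈ 46.69*I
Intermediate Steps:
p(w, c) = 13 + c (p(w, c) = c - 1*(-13) = c + 13 = 13 + c)
h = -1621 (h = -626 - ((254 + (13 + 0)) + 728) = -626 - ((254 + 13) + 728) = -626 - (267 + 728) = -626 - 1*995 = -626 - 995 = -1621)
√(h - 559) = √(-1621 - 559) = √(-2180) = 2*I*√545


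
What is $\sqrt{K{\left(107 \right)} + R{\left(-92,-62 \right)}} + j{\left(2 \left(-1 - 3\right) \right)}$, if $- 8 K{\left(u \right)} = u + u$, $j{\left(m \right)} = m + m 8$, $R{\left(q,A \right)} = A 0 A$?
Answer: $-72 + \frac{i \sqrt{107}}{2} \approx -72.0 + 5.172 i$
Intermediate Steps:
$R{\left(q,A \right)} = 0$ ($R{\left(q,A \right)} = 0 A = 0$)
$j{\left(m \right)} = 9 m$ ($j{\left(m \right)} = m + 8 m = 9 m$)
$K{\left(u \right)} = - \frac{u}{4}$ ($K{\left(u \right)} = - \frac{u + u}{8} = - \frac{2 u}{8} = - \frac{u}{4}$)
$\sqrt{K{\left(107 \right)} + R{\left(-92,-62 \right)}} + j{\left(2 \left(-1 - 3\right) \right)} = \sqrt{\left(- \frac{1}{4}\right) 107 + 0} + 9 \cdot 2 \left(-1 - 3\right) = \sqrt{- \frac{107}{4} + 0} + 9 \cdot 2 \left(-4\right) = \sqrt{- \frac{107}{4}} + 9 \left(-8\right) = \frac{i \sqrt{107}}{2} - 72 = -72 + \frac{i \sqrt{107}}{2}$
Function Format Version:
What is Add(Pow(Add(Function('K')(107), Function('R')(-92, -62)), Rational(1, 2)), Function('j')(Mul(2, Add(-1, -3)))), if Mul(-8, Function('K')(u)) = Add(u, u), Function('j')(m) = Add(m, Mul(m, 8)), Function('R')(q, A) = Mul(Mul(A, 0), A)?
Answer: Add(-72, Mul(Rational(1, 2), I, Pow(107, Rational(1, 2)))) ≈ Add(-72.000, Mul(5.1720, I))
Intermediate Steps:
Function('R')(q, A) = 0 (Function('R')(q, A) = Mul(0, A) = 0)
Function('j')(m) = Mul(9, m) (Function('j')(m) = Add(m, Mul(8, m)) = Mul(9, m))
Function('K')(u) = Mul(Rational(-1, 4), u) (Function('K')(u) = Mul(Rational(-1, 8), Add(u, u)) = Mul(Rational(-1, 8), Mul(2, u)) = Mul(Rational(-1, 4), u))
Add(Pow(Add(Function('K')(107), Function('R')(-92, -62)), Rational(1, 2)), Function('j')(Mul(2, Add(-1, -3)))) = Add(Pow(Add(Mul(Rational(-1, 4), 107), 0), Rational(1, 2)), Mul(9, Mul(2, Add(-1, -3)))) = Add(Pow(Add(Rational(-107, 4), 0), Rational(1, 2)), Mul(9, Mul(2, -4))) = Add(Pow(Rational(-107, 4), Rational(1, 2)), Mul(9, -8)) = Add(Mul(Rational(1, 2), I, Pow(107, Rational(1, 2))), -72) = Add(-72, Mul(Rational(1, 2), I, Pow(107, Rational(1, 2))))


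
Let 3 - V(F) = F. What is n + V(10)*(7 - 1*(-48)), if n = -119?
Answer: -504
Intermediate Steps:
V(F) = 3 - F
n + V(10)*(7 - 1*(-48)) = -119 + (3 - 1*10)*(7 - 1*(-48)) = -119 + (3 - 10)*(7 + 48) = -119 - 7*55 = -119 - 385 = -504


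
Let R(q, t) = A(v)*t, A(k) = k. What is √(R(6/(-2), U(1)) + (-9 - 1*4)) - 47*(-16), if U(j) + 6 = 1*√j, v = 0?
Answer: 752 + I*√13 ≈ 752.0 + 3.6056*I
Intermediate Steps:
U(j) = -6 + √j (U(j) = -6 + 1*√j = -6 + √j)
R(q, t) = 0 (R(q, t) = 0*t = 0)
√(R(6/(-2), U(1)) + (-9 - 1*4)) - 47*(-16) = √(0 + (-9 - 1*4)) - 47*(-16) = √(0 + (-9 - 4)) + 752 = √(0 - 13) + 752 = √(-13) + 752 = I*√13 + 752 = 752 + I*√13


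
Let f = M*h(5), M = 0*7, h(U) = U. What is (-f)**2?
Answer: 0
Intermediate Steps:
M = 0
f = 0 (f = 0*5 = 0)
(-f)**2 = (-1*0)**2 = 0**2 = 0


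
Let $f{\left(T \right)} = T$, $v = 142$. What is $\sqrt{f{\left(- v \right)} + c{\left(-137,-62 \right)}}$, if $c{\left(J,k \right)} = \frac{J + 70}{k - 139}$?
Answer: $\frac{5 i \sqrt{51}}{3} \approx 11.902 i$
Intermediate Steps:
$c{\left(J,k \right)} = \frac{70 + J}{-139 + k}$
$\sqrt{f{\left(- v \right)} + c{\left(-137,-62 \right)}} = \sqrt{\left(-1\right) 142 + \frac{70 - 137}{-139 - 62}} = \sqrt{-142 + \frac{1}{-201} \left(-67\right)} = \sqrt{-142 - - \frac{1}{3}} = \sqrt{-142 + \frac{1}{3}} = \sqrt{- \frac{425}{3}} = \frac{5 i \sqrt{51}}{3}$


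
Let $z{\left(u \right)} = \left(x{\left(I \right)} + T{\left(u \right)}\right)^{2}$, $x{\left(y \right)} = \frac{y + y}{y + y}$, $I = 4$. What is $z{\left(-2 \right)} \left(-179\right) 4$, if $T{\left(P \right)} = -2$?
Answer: $-716$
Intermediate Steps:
$x{\left(y \right)} = 1$ ($x{\left(y \right)} = \frac{2 y}{2 y} = 2 y \frac{1}{2 y} = 1$)
$z{\left(u \right)} = 1$ ($z{\left(u \right)} = \left(1 - 2\right)^{2} = \left(-1\right)^{2} = 1$)
$z{\left(-2 \right)} \left(-179\right) 4 = 1 \left(-179\right) 4 = \left(-179\right) 4 = -716$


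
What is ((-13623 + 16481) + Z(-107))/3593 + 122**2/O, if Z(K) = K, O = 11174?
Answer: 42108943/20074091 ≈ 2.0977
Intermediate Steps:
((-13623 + 16481) + Z(-107))/3593 + 122**2/O = ((-13623 + 16481) - 107)/3593 + 122**2/11174 = (2858 - 107)*(1/3593) + 14884*(1/11174) = 2751*(1/3593) + 7442/5587 = 2751/3593 + 7442/5587 = 42108943/20074091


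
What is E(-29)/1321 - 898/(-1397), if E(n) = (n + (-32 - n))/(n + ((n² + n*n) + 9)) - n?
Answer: 1019424349/1533558147 ≈ 0.66474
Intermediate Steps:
E(n) = -n - 32/(9 + n + 2*n²) (E(n) = -32/(n + ((n² + n²) + 9)) - n = -32/(n + (2*n² + 9)) - n = -32/(n + (9 + 2*n²)) - n = -32/(9 + n + 2*n²) - n = -n - 32/(9 + n + 2*n²))
E(-29)/1321 - 898/(-1397) = ((-32 - 1*(-29)² - 9*(-29) - 2*(-29)³)/(9 - 29 + 2*(-29)²))/1321 - 898/(-1397) = ((-32 - 1*841 + 261 - 2*(-24389))/(9 - 29 + 2*841))*(1/1321) - 898*(-1/1397) = ((-32 - 841 + 261 + 48778)/(9 - 29 + 1682))*(1/1321) + 898/1397 = (48166/1662)*(1/1321) + 898/1397 = ((1/1662)*48166)*(1/1321) + 898/1397 = (24083/831)*(1/1321) + 898/1397 = 24083/1097751 + 898/1397 = 1019424349/1533558147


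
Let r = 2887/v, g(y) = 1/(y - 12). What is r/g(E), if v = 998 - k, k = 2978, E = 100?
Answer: -5774/45 ≈ -128.31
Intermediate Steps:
v = -1980 (v = 998 - 1*2978 = 998 - 2978 = -1980)
g(y) = 1/(-12 + y)
r = -2887/1980 (r = 2887/(-1980) = 2887*(-1/1980) = -2887/1980 ≈ -1.4581)
r/g(E) = -2887/(1980*(1/(-12 + 100))) = -2887/(1980*(1/88)) = -2887/(1980*1/88) = -2887/1980*88 = -5774/45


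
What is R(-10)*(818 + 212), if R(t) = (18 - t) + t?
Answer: 18540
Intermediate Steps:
R(t) = 18
R(-10)*(818 + 212) = 18*(818 + 212) = 18*1030 = 18540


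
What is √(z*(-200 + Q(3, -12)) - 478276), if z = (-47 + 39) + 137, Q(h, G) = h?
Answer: I*√503689 ≈ 709.71*I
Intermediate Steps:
z = 129 (z = -8 + 137 = 129)
√(z*(-200 + Q(3, -12)) - 478276) = √(129*(-200 + 3) - 478276) = √(129*(-197) - 478276) = √(-25413 - 478276) = √(-503689) = I*√503689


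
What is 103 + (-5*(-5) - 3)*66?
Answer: 1555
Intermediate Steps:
103 + (-5*(-5) - 3)*66 = 103 + (25 - 3)*66 = 103 + 22*66 = 103 + 1452 = 1555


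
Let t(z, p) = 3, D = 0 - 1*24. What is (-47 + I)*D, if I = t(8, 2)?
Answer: 1056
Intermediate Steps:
D = -24 (D = 0 - 24 = -24)
I = 3
(-47 + I)*D = (-47 + 3)*(-24) = -44*(-24) = 1056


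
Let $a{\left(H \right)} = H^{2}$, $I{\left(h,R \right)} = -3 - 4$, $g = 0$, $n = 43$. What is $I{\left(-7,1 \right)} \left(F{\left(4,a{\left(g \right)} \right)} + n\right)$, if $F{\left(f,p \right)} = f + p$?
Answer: $-329$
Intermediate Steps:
$I{\left(h,R \right)} = -7$
$I{\left(-7,1 \right)} \left(F{\left(4,a{\left(g \right)} \right)} + n\right) = - 7 \left(\left(4 + 0^{2}\right) + 43\right) = - 7 \left(\left(4 + 0\right) + 43\right) = - 7 \left(4 + 43\right) = \left(-7\right) 47 = -329$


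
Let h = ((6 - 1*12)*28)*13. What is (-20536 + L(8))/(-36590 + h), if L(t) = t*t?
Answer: 10236/19387 ≈ 0.52798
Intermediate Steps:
L(t) = t²
h = -2184 (h = ((6 - 12)*28)*13 = -6*28*13 = -168*13 = -2184)
(-20536 + L(8))/(-36590 + h) = (-20536 + 8²)/(-36590 - 2184) = (-20536 + 64)/(-38774) = -20472*(-1/38774) = 10236/19387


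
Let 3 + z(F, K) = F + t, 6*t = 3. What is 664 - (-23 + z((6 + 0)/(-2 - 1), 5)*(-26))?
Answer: 570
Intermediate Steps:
t = 1/2 (t = (1/6)*3 = 1/2 ≈ 0.50000)
z(F, K) = -5/2 + F (z(F, K) = -3 + (F + 1/2) = -3 + (1/2 + F) = -5/2 + F)
664 - (-23 + z((6 + 0)/(-2 - 1), 5)*(-26)) = 664 - (-23 + (-5/2 + (6 + 0)/(-2 - 1))*(-26)) = 664 - (-23 + (-5/2 + 6/(-3))*(-26)) = 664 - (-23 + (-5/2 + 6*(-1/3))*(-26)) = 664 - (-23 + (-5/2 - 2)*(-26)) = 664 - (-23 - 9/2*(-26)) = 664 - (-23 + 117) = 664 - 1*94 = 664 - 94 = 570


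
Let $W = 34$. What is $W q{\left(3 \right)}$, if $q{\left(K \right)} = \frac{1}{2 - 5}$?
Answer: $- \frac{34}{3} \approx -11.333$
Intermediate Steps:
$q{\left(K \right)} = - \frac{1}{3}$ ($q{\left(K \right)} = \frac{1}{-3} = - \frac{1}{3}$)
$W q{\left(3 \right)} = 34 \left(- \frac{1}{3}\right) = - \frac{34}{3}$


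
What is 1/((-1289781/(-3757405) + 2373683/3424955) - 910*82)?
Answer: -16393558015/1223270310123558 ≈ -1.3401e-5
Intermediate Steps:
1/((-1289781/(-3757405) + 2373683/3424955) - 910*82) = 1/((-1289781*(-1/3757405) + 2373683*(1/3424955)) - 74620) = 1/((1289781/3757405 + 15119/21815) - 74620) = 1/(16988955742/16393558015 - 74620) = 1/(-1223270310123558/16393558015) = -16393558015/1223270310123558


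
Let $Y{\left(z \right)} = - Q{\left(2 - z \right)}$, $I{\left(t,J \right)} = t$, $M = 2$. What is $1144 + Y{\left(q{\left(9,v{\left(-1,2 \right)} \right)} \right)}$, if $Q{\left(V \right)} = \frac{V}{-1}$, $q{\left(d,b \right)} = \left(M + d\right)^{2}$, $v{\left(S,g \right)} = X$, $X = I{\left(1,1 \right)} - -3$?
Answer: $1025$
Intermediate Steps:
$X = 4$ ($X = 1 - -3 = 1 + 3 = 4$)
$v{\left(S,g \right)} = 4$
$q{\left(d,b \right)} = \left(2 + d\right)^{2}$
$Q{\left(V \right)} = - V$ ($Q{\left(V \right)} = V \left(-1\right) = - V$)
$Y{\left(z \right)} = 2 - z$ ($Y{\left(z \right)} = - \left(-1\right) \left(2 - z\right) = - (-2 + z) = 2 - z$)
$1144 + Y{\left(q{\left(9,v{\left(-1,2 \right)} \right)} \right)} = 1144 + \left(2 - \left(2 + 9\right)^{2}\right) = 1144 + \left(2 - 11^{2}\right) = 1144 + \left(2 - 121\right) = 1144 - 119 = 1025$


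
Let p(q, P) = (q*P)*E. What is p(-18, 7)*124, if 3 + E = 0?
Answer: 46872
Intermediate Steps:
E = -3 (E = -3 + 0 = -3)
p(q, P) = -3*P*q (p(q, P) = (q*P)*(-3) = (P*q)*(-3) = -3*P*q)
p(-18, 7)*124 = -3*7*(-18)*124 = 378*124 = 46872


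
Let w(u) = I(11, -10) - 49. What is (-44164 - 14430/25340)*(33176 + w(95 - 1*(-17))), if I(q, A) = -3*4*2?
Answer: -529236666851/362 ≈ -1.4620e+9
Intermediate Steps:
I(q, A) = -24 (I(q, A) = -12*2 = -24)
w(u) = -73 (w(u) = -24 - 49 = -73)
(-44164 - 14430/25340)*(33176 + w(95 - 1*(-17))) = (-44164 - 14430/25340)*(33176 - 73) = (-44164 - 14430*1/25340)*33103 = (-44164 - 1443/2534)*33103 = -111913019/2534*33103 = -529236666851/362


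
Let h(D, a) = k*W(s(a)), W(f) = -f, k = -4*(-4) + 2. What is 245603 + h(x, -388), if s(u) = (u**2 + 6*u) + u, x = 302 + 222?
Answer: -2415301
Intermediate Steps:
x = 524
k = 18 (k = 16 + 2 = 18)
s(u) = u**2 + 7*u
h(D, a) = -18*a*(7 + a) (h(D, a) = 18*(-a*(7 + a)) = -18*a*(7 + a))
245603 + h(x, -388) = 245603 - 18*(-388)*(7 - 388) = 245603 - 18*(-388)*(-381) = 245603 - 2660904 = -2415301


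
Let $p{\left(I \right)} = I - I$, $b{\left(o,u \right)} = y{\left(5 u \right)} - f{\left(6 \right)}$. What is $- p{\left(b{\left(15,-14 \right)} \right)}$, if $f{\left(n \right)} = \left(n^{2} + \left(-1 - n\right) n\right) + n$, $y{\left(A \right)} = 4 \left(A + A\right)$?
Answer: $0$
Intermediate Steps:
$y{\left(A \right)} = 8 A$ ($y{\left(A \right)} = 4 \cdot 2 A = 8 A$)
$f{\left(n \right)} = n + n^{2} + n \left(-1 - n\right)$ ($f{\left(n \right)} = \left(n^{2} + n \left(-1 - n\right)\right) + n = n + n^{2} + n \left(-1 - n\right)$)
$b{\left(o,u \right)} = 40 u$ ($b{\left(o,u \right)} = 8 \cdot 5 u - 0 = 40 u + 0 = 40 u$)
$p{\left(I \right)} = 0$
$- p{\left(b{\left(15,-14 \right)} \right)} = \left(-1\right) 0 = 0$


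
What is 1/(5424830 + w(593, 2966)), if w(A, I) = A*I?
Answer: 1/7183668 ≈ 1.3920e-7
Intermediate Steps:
1/(5424830 + w(593, 2966)) = 1/(5424830 + 593*2966) = 1/(5424830 + 1758838) = 1/7183668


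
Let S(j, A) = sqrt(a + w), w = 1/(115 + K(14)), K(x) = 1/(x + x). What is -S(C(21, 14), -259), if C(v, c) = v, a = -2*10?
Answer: -2*I*sqrt(51851658)/3221 ≈ -4.4712*I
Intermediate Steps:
a = -20
K(x) = 1/(2*x)
w = 28/3221 (w = 1/(115 + (1/2)/14) = 1/(115 + (1/2)*(1/14)) = 1/(115 + 1/28) = 1/(3221/28) = 28/3221 ≈ 0.0086930)
S(j, A) = 2*I*sqrt(51851658)/3221 (S(j, A) = sqrt(-20 + 28/3221) = sqrt(-64392/3221) = 2*I*sqrt(51851658)/3221)
-S(C(21, 14), -259) = -2*I*sqrt(51851658)/3221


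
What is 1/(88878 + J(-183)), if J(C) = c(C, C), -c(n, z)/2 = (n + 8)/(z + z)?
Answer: 183/16264499 ≈ 1.1251e-5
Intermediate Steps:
c(n, z) = -(8 + n)/z (c(n, z) = -2*(n + 8)/(z + z) = -2*(8 + n)/(2*z) = -2*(8 + n)*1/(2*z) = -(8 + n)/z)
J(C) = (-8 - C)/C
1/(88878 + J(-183)) = 1/(88878 + (-8 - 1*(-183))/(-183)) = 1/(88878 - (-8 + 183)/183) = 1/(88878 - 1/183*175) = 1/(88878 - 175/183) = 1/(16264499/183) = 183/16264499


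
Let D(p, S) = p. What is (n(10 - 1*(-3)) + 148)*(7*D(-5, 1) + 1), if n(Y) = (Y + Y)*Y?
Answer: -16524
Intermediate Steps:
n(Y) = 2*Y² (n(Y) = (2*Y)*Y = 2*Y²)
(n(10 - 1*(-3)) + 148)*(7*D(-5, 1) + 1) = (2*(10 - 1*(-3))² + 148)*(7*(-5) + 1) = (2*(10 + 3)² + 148)*(-35 + 1) = (2*13² + 148)*(-34) = (2*169 + 148)*(-34) = (338 + 148)*(-34) = 486*(-34) = -16524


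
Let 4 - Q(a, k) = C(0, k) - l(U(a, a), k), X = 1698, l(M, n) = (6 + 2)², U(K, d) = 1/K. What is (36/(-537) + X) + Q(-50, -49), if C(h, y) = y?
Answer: 324873/179 ≈ 1814.9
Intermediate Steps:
l(M, n) = 64 (l(M, n) = 8² = 64)
Q(a, k) = 68 - k (Q(a, k) = 4 - (k - 1*64) = 4 - (k - 64) = 4 - (-64 + k) = 4 + (64 - k) = 68 - k)
(36/(-537) + X) + Q(-50, -49) = (36/(-537) + 1698) + (68 - 1*(-49)) = (36*(-1/537) + 1698) + (68 + 49) = (-12/179 + 1698) + 117 = 303930/179 + 117 = 324873/179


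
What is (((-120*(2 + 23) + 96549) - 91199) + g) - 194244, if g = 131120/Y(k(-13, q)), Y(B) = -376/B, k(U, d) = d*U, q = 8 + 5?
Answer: -6249108/47 ≈ -1.3296e+5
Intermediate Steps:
q = 13
k(U, d) = U*d
g = 2769910/47 (g = 131120/((-376/((-13*13)))) = 131120/((-376/(-169))) = 131120/((-376*(-1/169))) = 131120/(376/169) = 131120*(169/376) = 2769910/47 ≈ 58934.)
(((-120*(2 + 23) + 96549) - 91199) + g) - 194244 = (((-120*(2 + 23) + 96549) - 91199) + 2769910/47) - 194244 = (((-120*25 + 96549) - 91199) + 2769910/47) - 194244 = (((-3000 + 96549) - 91199) + 2769910/47) - 194244 = ((93549 - 91199) + 2769910/47) - 194244 = (2350 + 2769910/47) - 194244 = 2880360/47 - 194244 = -6249108/47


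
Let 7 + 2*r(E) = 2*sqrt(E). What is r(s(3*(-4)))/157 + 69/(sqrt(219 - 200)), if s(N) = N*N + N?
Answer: -7/314 + 2*sqrt(33)/157 + 69*sqrt(19)/19 ≈ 15.881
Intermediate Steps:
s(N) = N + N**2 (s(N) = N**2 + N = N + N**2)
r(E) = -7/2 + sqrt(E) (r(E) = -7/2 + (2*sqrt(E))/2 = -7/2 + sqrt(E))
r(s(3*(-4)))/157 + 69/(sqrt(219 - 200)) = (-7/2 + sqrt((3*(-4))*(1 + 3*(-4))))/157 + 69/(sqrt(219 - 200)) = (-7/2 + sqrt(-12*(1 - 12)))*(1/157) + 69/(sqrt(19)) = (-7/2 + sqrt(-12*(-11)))*(1/157) + 69*(sqrt(19)/19) = (-7/2 + sqrt(132))*(1/157) + 69*sqrt(19)/19 = (-7/2 + 2*sqrt(33))*(1/157) + 69*sqrt(19)/19 = (-7/314 + 2*sqrt(33)/157) + 69*sqrt(19)/19 = -7/314 + 2*sqrt(33)/157 + 69*sqrt(19)/19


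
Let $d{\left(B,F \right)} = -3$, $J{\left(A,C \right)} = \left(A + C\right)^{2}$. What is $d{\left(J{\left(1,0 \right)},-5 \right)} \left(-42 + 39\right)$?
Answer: $9$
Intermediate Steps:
$d{\left(J{\left(1,0 \right)},-5 \right)} \left(-42 + 39\right) = - 3 \left(-42 + 39\right) = \left(-3\right) \left(-3\right) = 9$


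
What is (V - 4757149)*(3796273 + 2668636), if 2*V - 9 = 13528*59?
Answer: -56349032536533/2 ≈ -2.8175e+13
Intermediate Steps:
V = 798161/2 (V = 9/2 + (13528*59)/2 = 9/2 + (½)*798152 = 9/2 + 399076 = 798161/2 ≈ 3.9908e+5)
(V - 4757149)*(3796273 + 2668636) = (798161/2 - 4757149)*(3796273 + 2668636) = -8716137/2*6464909 = -56349032536533/2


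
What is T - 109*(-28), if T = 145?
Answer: 3197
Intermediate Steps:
T - 109*(-28) = 145 - 109*(-28) = 145 + 3052 = 3197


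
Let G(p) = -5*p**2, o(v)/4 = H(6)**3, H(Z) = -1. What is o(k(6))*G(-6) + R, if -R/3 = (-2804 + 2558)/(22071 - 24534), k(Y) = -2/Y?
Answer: 590874/821 ≈ 719.70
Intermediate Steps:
o(v) = -4 (o(v) = 4*(-1)**3 = 4*(-1) = -4)
R = -246/821 (R = -3*(-2804 + 2558)/(22071 - 24534) = -(-738)/(-2463) = -(-738)*(-1)/2463 = -3*82/821 = -246/821 ≈ -0.29963)
o(k(6))*G(-6) + R = -(-20)*(-6)**2 - 246/821 = -(-20)*36 - 246/821 = -4*(-180) - 246/821 = 720 - 246/821 = 590874/821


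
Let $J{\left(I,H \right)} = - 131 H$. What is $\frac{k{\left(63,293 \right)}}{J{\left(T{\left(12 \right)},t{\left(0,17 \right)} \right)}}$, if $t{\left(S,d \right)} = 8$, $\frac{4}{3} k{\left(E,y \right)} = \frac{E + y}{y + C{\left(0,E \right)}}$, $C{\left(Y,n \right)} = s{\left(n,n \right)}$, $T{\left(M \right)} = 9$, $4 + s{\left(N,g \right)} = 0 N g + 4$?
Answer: $- \frac{267}{307064} \approx -0.00086953$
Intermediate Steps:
$s{\left(N,g \right)} = 0$ ($s{\left(N,g \right)} = -4 + \left(0 N g + 4\right) = -4 + \left(0 g + 4\right) = -4 + \left(0 + 4\right) = -4 + 4 = 0$)
$C{\left(Y,n \right)} = 0$
$k{\left(E,y \right)} = \frac{3 \left(E + y\right)}{4 y}$ ($k{\left(E,y \right)} = \frac{3 \frac{E + y}{y + 0}}{4} = \frac{3 \frac{E + y}{y}}{4} = \frac{3 \left(E + y\right)}{4 y}$)
$\frac{k{\left(63,293 \right)}}{J{\left(T{\left(12 \right)},t{\left(0,17 \right)} \right)}} = \frac{\frac{3}{4} \cdot \frac{1}{293} \left(63 + 293\right)}{\left(-131\right) 8} = \frac{\frac{3}{4} \cdot \frac{1}{293} \cdot 356}{-1048} = \frac{267}{293} \left(- \frac{1}{1048}\right) = - \frac{267}{307064}$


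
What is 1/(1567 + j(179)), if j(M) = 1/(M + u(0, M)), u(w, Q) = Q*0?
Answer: 179/280494 ≈ 0.00063816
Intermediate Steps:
u(w, Q) = 0
j(M) = 1/M (j(M) = 1/(M + 0) = 1/M)
1/(1567 + j(179)) = 1/(1567 + 1/179) = 1/(280494/179) = 179/280494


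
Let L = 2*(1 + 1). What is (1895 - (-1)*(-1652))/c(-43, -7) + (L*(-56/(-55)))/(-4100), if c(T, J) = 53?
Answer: 13696157/2987875 ≈ 4.5839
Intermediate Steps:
L = 4 (L = 2*2 = 4)
(1895 - (-1)*(-1652))/c(-43, -7) + (L*(-56/(-55)))/(-4100) = (1895 - (-1)*(-1652))/53 + (4*(-56/(-55)))/(-4100) = (1895 - 1*1652)*(1/53) + (4*(-56*(-1/55)))*(-1/4100) = (1895 - 1652)*(1/53) + (4*(56/55))*(-1/4100) = 243*(1/53) + (224/55)*(-1/4100) = 243/53 - 56/56375 = 13696157/2987875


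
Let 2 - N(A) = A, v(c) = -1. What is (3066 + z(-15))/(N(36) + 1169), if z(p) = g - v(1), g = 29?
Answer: 3096/1135 ≈ 2.7278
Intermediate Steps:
N(A) = 2 - A
z(p) = 30 (z(p) = 29 - 1*(-1) = 29 + 1 = 30)
(3066 + z(-15))/(N(36) + 1169) = (3066 + 30)/((2 - 1*36) + 1169) = 3096/((2 - 36) + 1169) = 3096/(-34 + 1169) = 3096/1135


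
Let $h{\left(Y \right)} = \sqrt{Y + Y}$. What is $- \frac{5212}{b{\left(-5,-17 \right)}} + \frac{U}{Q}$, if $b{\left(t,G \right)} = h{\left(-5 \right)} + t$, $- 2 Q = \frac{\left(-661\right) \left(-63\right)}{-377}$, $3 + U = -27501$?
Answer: $\frac{1140908}{4627} + \frac{5212 i \sqrt{10}}{35} \approx 246.58 + 470.91 i$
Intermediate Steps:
$U = -27504$ ($U = -3 - 27501 = -27504$)
$h{\left(Y \right)} = \sqrt{2} \sqrt{Y}$ ($h{\left(Y \right)} = \sqrt{2 Y} = \sqrt{2} \sqrt{Y}$)
$Q = \frac{41643}{754}$ ($Q = - \frac{\left(-661\right) \left(-63\right) \frac{1}{-377}}{2} = - \frac{41643 \left(- \frac{1}{377}\right)}{2} = \left(- \frac{1}{2}\right) \left(- \frac{41643}{377}\right) = \frac{41643}{754} \approx 55.229$)
$b{\left(t,G \right)} = t + i \sqrt{10}$ ($b{\left(t,G \right)} = \sqrt{2} \sqrt{-5} + t = \sqrt{2} i \sqrt{5} + t = i \sqrt{10} + t = t + i \sqrt{10}$)
$- \frac{5212}{b{\left(-5,-17 \right)}} + \frac{U}{Q} = - \frac{5212}{-5 + i \sqrt{10}} - \frac{27504}{\frac{41643}{754}} = - \frac{5212}{-5 + i \sqrt{10}} - \frac{2304224}{4627} = - \frac{2304224}{4627} - \frac{5212}{-5 + i \sqrt{10}}$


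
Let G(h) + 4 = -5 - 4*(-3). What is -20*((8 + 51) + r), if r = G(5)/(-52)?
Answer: -15325/13 ≈ -1178.8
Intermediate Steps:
G(h) = 3 (G(h) = -4 + (-5 - 4*(-3)) = -4 + (-5 + 12) = -4 + 7 = 3)
r = -3/52 (r = 3/(-52) = 3*(-1/52) = -3/52 ≈ -0.057692)
-20*((8 + 51) + r) = -20*((8 + 51) - 3/52) = -20*(59 - 3/52) = -20*3065/52 = -15325/13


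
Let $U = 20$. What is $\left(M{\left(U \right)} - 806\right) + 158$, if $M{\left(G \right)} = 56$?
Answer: $-592$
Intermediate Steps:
$\left(M{\left(U \right)} - 806\right) + 158 = \left(56 - 806\right) + 158 = -750 + 158 = -592$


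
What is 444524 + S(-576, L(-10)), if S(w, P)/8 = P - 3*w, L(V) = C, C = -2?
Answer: 458332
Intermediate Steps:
L(V) = -2
S(w, P) = -24*w + 8*P (S(w, P) = 8*(P - 3*w) = -24*w + 8*P)
444524 + S(-576, L(-10)) = 444524 + (-24*(-576) + 8*(-2)) = 444524 + (13824 - 16) = 444524 + 13808 = 458332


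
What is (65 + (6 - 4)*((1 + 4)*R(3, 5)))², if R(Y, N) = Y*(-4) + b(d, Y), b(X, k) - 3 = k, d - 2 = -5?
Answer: 25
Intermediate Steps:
d = -3 (d = 2 - 5 = -3)
b(X, k) = 3 + k
R(Y, N) = 3 - 3*Y (R(Y, N) = Y*(-4) + (3 + Y) = -4*Y + (3 + Y) = 3 - 3*Y)
(65 + (6 - 4)*((1 + 4)*R(3, 5)))² = (65 + (6 - 4)*((1 + 4)*(3 - 3*3)))² = (65 + 2*(5*(3 - 9)))² = (65 + 2*(5*(-6)))² = (65 + 2*(-30))² = (65 - 60)² = 5² = 25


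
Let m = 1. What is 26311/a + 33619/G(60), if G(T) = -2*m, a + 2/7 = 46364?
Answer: -2727635905/162273 ≈ -16809.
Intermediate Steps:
a = 324546/7 (a = -2/7 + 46364 = 324546/7 ≈ 46364.)
G(T) = -2 (G(T) = -2*1 = -2)
26311/a + 33619/G(60) = 26311/(324546/7) + 33619/(-2) = 26311*(7/324546) + 33619*(-1/2) = 184177/324546 - 33619/2 = -2727635905/162273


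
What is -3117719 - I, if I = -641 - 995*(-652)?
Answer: -3765818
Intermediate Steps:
I = 648099 (I = -641 + 648740 = 648099)
-3117719 - I = -3117719 - 1*648099 = -3117719 - 648099 = -3765818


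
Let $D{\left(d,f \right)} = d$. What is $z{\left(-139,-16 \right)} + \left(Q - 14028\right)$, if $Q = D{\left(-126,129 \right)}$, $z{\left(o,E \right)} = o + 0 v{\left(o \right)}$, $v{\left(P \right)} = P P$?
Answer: $-14293$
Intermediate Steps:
$v{\left(P \right)} = P^{2}$
$z{\left(o,E \right)} = o$ ($z{\left(o,E \right)} = o + 0 o^{2} = o + 0 = o$)
$Q = -126$
$z{\left(-139,-16 \right)} + \left(Q - 14028\right) = -139 - 14154 = -14293$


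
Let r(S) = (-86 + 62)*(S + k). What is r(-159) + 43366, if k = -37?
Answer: 48070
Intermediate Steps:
r(S) = 888 - 24*S (r(S) = (-86 + 62)*(S - 37) = -24*(-37 + S) = 888 - 24*S)
r(-159) + 43366 = (888 - 24*(-159)) + 43366 = (888 + 3816) + 43366 = 4704 + 43366 = 48070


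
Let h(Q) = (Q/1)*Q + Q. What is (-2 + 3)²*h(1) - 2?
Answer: 0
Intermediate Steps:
h(Q) = Q + Q² (h(Q) = (Q*1)*Q + Q = Q*Q + Q = Q² + Q = Q + Q²)
(-2 + 3)²*h(1) - 2 = (-2 + 3)²*(1*(1 + 1)) - 2 = 1²*(1*2) - 2 = 1*2 - 2 = 2 - 2 = 0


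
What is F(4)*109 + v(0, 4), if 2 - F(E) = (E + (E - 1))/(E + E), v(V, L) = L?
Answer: 1013/8 ≈ 126.63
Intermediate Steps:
F(E) = 2 - (-1 + 2*E)/(2*E) (F(E) = 2 - (E + (E - 1))/(E + E) = 2 - (E + (-1 + E))/(2*E) = 2 - (-1 + 2*E)*1/(2*E) = 2 - (-1 + 2*E)/(2*E))
F(4)*109 + v(0, 4) = ((1/2 + 4)/4)*109 + 4 = ((1/4)*(9/2))*109 + 4 = (9/8)*109 + 4 = 981/8 + 4 = 1013/8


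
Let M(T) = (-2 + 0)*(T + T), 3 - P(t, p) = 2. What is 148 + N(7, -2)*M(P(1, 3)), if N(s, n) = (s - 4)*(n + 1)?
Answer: 160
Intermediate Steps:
P(t, p) = 1 (P(t, p) = 3 - 1*2 = 3 - 2 = 1)
N(s, n) = (1 + n)*(-4 + s) (N(s, n) = (-4 + s)*(1 + n) = (1 + n)*(-4 + s))
M(T) = -4*T
148 + N(7, -2)*M(P(1, 3)) = 148 + (-4 + 7 - 4*(-2) - 2*7)*(-4*1) = 148 + (-4 + 7 + 8 - 14)*(-4) = 148 - 3*(-4) = 148 + 12 = 160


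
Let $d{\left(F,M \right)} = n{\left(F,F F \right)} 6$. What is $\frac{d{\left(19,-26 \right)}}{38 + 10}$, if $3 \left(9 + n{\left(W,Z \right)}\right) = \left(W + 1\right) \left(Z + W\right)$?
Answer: $\frac{7573}{24} \approx 315.54$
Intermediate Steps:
$n{\left(W,Z \right)} = -9 + \frac{\left(1 + W\right) \left(W + Z\right)}{3}$ ($n{\left(W,Z \right)} = -9 + \frac{\left(W + 1\right) \left(Z + W\right)}{3} = -9 + \frac{\left(1 + W\right) \left(W + Z\right)}{3}$)
$d{\left(F,M \right)} = -54 + 2 F + 2 F^{3} + 4 F^{2}$ ($d{\left(F,M \right)} = \left(-9 + \frac{F}{3} + \frac{F F}{3} + \frac{F^{2}}{3} + \frac{F F F}{3}\right) 6 = \left(-9 + \frac{F}{3} + \frac{F^{2}}{3} + \frac{F^{2}}{3} + \frac{F F^{2}}{3}\right) 6 = \left(-9 + \frac{F}{3} + \frac{F^{2}}{3} + \frac{F^{2}}{3} + \frac{F^{3}}{3}\right) 6 = \left(-9 + \frac{F}{3} + \frac{F^{3}}{3} + \frac{2 F^{2}}{3}\right) 6 = -54 + 2 F + 2 F^{3} + 4 F^{2}$)
$\frac{d{\left(19,-26 \right)}}{38 + 10} = \frac{-54 + 2 \cdot 19 + 2 \cdot 19^{3} + 4 \cdot 19^{2}}{38 + 10} = \frac{-54 + 38 + 2 \cdot 6859 + 4 \cdot 361}{48} = \left(-54 + 38 + 13718 + 1444\right) \frac{1}{48} = 15146 \cdot \frac{1}{48} = \frac{7573}{24}$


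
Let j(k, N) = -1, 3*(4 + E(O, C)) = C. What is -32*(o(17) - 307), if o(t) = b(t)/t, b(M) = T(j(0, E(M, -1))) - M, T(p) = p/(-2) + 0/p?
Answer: 167536/17 ≈ 9855.1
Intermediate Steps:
E(O, C) = -4 + C/3
T(p) = -p/2 (T(p) = p*(-½) + 0 = -p/2 + 0 = -p/2)
b(M) = ½ - M (b(M) = -½*(-1) - M = ½ - M)
o(t) = (½ - t)/t
-32*(o(17) - 307) = -32*((½ - 1*17)/17 - 307) = -32*((½ - 17)/17 - 307) = -32*((1/17)*(-33/2) - 307) = -32*(-33/34 - 307) = -32*(-10471/34) = 167536/17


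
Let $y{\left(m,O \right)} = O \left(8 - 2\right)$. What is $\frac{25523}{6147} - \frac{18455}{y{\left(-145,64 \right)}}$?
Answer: $- \frac{34547351}{786816} \approx -43.908$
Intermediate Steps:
$y{\left(m,O \right)} = 6 O$ ($y{\left(m,O \right)} = O 6 = 6 O$)
$\frac{25523}{6147} - \frac{18455}{y{\left(-145,64 \right)}} = \frac{25523}{6147} - \frac{18455}{6 \cdot 64} = 25523 \cdot \frac{1}{6147} - \frac{18455}{384} = \frac{25523}{6147} - \frac{18455}{384} = - \frac{34547351}{786816}$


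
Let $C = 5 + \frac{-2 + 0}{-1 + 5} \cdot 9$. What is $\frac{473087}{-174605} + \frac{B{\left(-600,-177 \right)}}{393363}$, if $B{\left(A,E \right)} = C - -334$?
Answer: $- \frac{124024344139}{45788764410} \approx -2.7086$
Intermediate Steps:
$C = \frac{1}{2}$ ($C = 5 + - \frac{2}{4} \cdot 9 = 5 + \left(-2\right) \frac{1}{4} \cdot 9 = 5 - \frac{9}{2} = \frac{1}{2} \approx 0.5$)
$B{\left(A,E \right)} = \frac{669}{2}$ ($B{\left(A,E \right)} = \frac{1}{2} - -334 = \frac{1}{2} + 334 = \frac{669}{2}$)
$\frac{473087}{-174605} + \frac{B{\left(-600,-177 \right)}}{393363} = \frac{473087}{-174605} + \frac{669}{2 \cdot 393363} = 473087 \left(- \frac{1}{174605}\right) + \frac{669}{2} \cdot \frac{1}{393363} = - \frac{473087}{174605} + \frac{223}{262242} = - \frac{124024344139}{45788764410}$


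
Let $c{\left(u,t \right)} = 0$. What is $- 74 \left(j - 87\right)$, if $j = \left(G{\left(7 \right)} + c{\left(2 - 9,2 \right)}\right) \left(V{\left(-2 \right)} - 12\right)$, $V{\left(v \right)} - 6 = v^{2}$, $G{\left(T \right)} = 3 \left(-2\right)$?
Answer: $5550$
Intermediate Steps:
$G{\left(T \right)} = -6$
$V{\left(v \right)} = 6 + v^{2}$
$j = 12$ ($j = \left(-6 + 0\right) \left(\left(6 + \left(-2\right)^{2}\right) - 12\right) = - 6 \left(\left(6 + 4\right) - 12\right) = - 6 \left(10 - 12\right) = \left(-6\right) \left(-2\right) = 12$)
$- 74 \left(j - 87\right) = - 74 \left(12 - 87\right) = \left(-74\right) \left(-75\right) = 5550$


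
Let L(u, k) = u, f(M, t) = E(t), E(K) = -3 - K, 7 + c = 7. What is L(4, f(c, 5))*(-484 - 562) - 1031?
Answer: -5215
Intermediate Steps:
c = 0 (c = -7 + 7 = 0)
f(M, t) = -3 - t
L(4, f(c, 5))*(-484 - 562) - 1031 = 4*(-484 - 562) - 1031 = 4*(-1046) - 1031 = -4184 - 1031 = -5215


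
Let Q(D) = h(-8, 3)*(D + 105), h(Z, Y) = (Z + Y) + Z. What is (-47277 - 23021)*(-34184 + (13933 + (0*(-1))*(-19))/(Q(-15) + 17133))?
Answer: 38359176377182/15963 ≈ 2.4030e+9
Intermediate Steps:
h(Z, Y) = Y + 2*Z (h(Z, Y) = (Y + Z) + Z = Y + 2*Z)
Q(D) = -1365 - 13*D (Q(D) = (3 + 2*(-8))*(D + 105) = (3 - 16)*(105 + D) = -13*(105 + D) = -1365 - 13*D)
(-47277 - 23021)*(-34184 + (13933 + (0*(-1))*(-19))/(Q(-15) + 17133)) = (-47277 - 23021)*(-34184 + (13933 + (0*(-1))*(-19))/((-1365 - 13*(-15)) + 17133)) = -70298*(-34184 + (13933 + 0*(-19))/((-1365 + 195) + 17133)) = -70298*(-34184 + (13933 + 0)/(-1170 + 17133)) = -70298*(-34184 + 13933/15963) = -70298*(-545665259/15963) = 38359176377182/15963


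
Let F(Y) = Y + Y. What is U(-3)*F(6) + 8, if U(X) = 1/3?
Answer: 12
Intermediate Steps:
F(Y) = 2*Y
U(X) = ⅓
U(-3)*F(6) + 8 = (2*6)/3 + 8 = (⅓)*12 + 8 = 4 + 8 = 12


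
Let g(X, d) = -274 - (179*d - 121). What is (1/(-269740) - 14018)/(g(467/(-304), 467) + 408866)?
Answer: -3781215321/87697868800 ≈ -0.043116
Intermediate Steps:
g(X, d) = -153 - 179*d (g(X, d) = -274 - (-121 + 179*d) = -274 + (121 - 179*d) = -153 - 179*d)
(1/(-269740) - 14018)/(g(467/(-304), 467) + 408866) = (1/(-269740) - 14018)/((-153 - 179*467) + 408866) = (-1/269740 - 14018)/((-153 - 83593) + 408866) = -3781215321/(269740*(-83746 + 408866)) = -3781215321/269740/325120 = -3781215321/269740*1/325120 = -3781215321/87697868800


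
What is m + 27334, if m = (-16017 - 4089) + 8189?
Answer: 15417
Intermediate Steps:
m = -11917 (m = -20106 + 8189 = -11917)
m + 27334 = -11917 + 27334 = 15417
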